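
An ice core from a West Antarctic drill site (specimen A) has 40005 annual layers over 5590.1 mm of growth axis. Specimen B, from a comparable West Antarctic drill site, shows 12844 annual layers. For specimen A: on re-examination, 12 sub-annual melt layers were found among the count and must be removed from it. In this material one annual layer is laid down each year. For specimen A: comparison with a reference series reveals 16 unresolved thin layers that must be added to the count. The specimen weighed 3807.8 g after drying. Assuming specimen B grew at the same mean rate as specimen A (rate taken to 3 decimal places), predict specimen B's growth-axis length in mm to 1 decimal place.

1798.2 mm

Specimen A: after corrections the count is 40005 − 12 + 16 = 40009 annual layers.
A: Extension rate ≈ 5590.1 / 40009 = 0.140 mm/year.
Length of B = 0.140 × 12844 = 1798.2 mm.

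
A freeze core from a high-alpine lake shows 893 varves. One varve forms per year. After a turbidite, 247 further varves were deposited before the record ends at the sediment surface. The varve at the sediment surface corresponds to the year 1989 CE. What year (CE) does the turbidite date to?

1742 CE

247 varves formed after the turbidite.
The varve at the sediment surface is 1989 CE, so the turbidite dates to 1989 − 247 = 1742 CE.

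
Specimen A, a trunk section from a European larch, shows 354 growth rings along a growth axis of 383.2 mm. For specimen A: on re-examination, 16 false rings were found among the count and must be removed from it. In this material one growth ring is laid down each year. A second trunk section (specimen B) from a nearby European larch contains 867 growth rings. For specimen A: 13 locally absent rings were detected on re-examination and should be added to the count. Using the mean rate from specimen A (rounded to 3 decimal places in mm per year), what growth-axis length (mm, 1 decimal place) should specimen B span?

946.8 mm

Specimen A: true growth ring count = 354 − 16 + 13 = 351.
A: 383.2 mm over 351 years gives 383.2 / 351 ≈ 1.092 mm per year.
Length of B = 1.092 × 867 = 946.8 mm.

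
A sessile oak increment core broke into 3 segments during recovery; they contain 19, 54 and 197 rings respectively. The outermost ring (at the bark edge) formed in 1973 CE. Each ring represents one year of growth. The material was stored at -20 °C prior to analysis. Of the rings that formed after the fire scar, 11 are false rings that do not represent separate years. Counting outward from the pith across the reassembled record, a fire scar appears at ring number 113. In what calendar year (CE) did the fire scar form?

Total rings = 19 + 54 + 197 = 270.
270 − 113 = 157 rings lie beyond the fire scar toward the bark edge.
Removing the 11 false rings leaves 157 − 11 = 146 true rings beyond the fire scar.
Counting back 146 years from 1973 CE places the fire scar in 1973 − 146 = 1827 CE.

1827 CE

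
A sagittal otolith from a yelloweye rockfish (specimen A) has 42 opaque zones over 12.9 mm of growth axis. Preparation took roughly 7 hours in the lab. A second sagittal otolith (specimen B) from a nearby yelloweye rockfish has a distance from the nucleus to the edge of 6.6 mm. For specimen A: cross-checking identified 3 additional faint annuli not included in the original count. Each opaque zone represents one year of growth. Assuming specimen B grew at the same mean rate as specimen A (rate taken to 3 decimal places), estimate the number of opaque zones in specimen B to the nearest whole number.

23 opaque zones

Specimen A: after corrections the count is 42 + 3 = 45 opaque zones.
A: Extension rate ≈ 12.9 / 45 = 0.287 mm/year.
B spans 6.6 / 0.287 = 23.00 years ≈ 23 opaque zones.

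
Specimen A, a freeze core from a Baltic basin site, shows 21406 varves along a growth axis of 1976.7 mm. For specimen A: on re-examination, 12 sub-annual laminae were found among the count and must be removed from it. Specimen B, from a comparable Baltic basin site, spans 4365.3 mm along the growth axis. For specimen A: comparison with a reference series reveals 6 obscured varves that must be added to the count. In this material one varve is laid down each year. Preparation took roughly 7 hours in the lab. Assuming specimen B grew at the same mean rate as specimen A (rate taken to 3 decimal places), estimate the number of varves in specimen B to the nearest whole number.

47449 varves

Specimen A: after corrections the count is 21406 − 12 + 6 = 21400 varves.
A: Mean rate = 1976.7 mm / 21400 years ≈ 0.092 mm per year.
Specimen B: 4365.3 mm / 0.092 mm per year = 47448.91 years ≈ 47449 varves.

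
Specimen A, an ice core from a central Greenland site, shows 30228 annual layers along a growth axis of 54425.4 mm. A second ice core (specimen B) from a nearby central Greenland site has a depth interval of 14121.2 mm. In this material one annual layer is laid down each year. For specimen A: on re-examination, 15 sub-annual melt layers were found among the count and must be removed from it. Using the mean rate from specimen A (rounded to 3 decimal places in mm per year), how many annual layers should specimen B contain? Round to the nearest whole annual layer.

7841 annual layers

Specimen A: true annual layer count = 30228 − 15 = 30213.
A: 54425.4 mm over 30213 years gives 54425.4 / 30213 ≈ 1.801 mm/yr.
Specimen B: 14121.2 mm / 1.801 mm per year = 7840.76 years ≈ 7841 annual layers.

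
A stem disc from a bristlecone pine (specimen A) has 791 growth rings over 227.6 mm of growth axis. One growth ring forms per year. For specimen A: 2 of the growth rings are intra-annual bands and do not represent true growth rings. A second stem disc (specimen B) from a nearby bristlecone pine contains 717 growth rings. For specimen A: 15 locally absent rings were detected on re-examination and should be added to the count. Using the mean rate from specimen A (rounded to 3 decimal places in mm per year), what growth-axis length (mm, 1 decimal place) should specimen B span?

202.9 mm

Specimen A: correcting the raw count gives 791 − 2 + 15 = 804 true growth rings.
A: 227.6 mm over 804 years gives 227.6 / 804 ≈ 0.283 mm per year.
For B, 0.283 mm/year × 717 years = 202.9 mm.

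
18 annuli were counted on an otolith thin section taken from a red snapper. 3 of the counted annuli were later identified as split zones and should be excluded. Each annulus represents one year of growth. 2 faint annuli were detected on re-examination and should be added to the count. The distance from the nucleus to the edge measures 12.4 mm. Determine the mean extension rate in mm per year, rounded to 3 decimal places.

0.729 mm per year

After corrections the count is 18 − 3 + 2 = 17 annuli.
Mean rate = 12.4 mm / 17 years ≈ 0.729 mm per year.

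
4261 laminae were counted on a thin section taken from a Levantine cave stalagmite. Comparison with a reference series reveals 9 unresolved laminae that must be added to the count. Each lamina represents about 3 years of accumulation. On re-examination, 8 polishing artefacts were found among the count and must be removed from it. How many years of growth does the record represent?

12786 years

After corrections the count is 4261 − 8 + 9 = 4262 laminae.
At 3 years per lamina, 4262 × 3 = 12786 years.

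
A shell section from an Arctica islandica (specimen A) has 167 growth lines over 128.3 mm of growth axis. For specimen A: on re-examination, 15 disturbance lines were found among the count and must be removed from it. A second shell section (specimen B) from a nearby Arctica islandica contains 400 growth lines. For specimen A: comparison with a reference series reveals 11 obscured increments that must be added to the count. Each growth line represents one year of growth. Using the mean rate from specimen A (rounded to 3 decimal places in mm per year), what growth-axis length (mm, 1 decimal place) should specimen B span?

314.8 mm

Specimen A: adjusted count: 167 − 15 + 11 = 163 growth lines.
A: 128.3 mm over 163 years gives 128.3 / 163 ≈ 0.787 mm/yr.
Length of B = 0.787 × 400 = 314.8 mm.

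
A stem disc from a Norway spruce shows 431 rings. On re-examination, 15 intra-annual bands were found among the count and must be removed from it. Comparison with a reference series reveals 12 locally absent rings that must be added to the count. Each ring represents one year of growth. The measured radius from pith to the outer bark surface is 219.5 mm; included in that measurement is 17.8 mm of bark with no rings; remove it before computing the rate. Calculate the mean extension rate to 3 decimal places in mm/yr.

Adjusted count: 431 − 15 + 12 = 428 rings.
Net length = 219.5 − 17.8 = 201.7 mm.
201.7 mm over 428 years gives 201.7 / 428 ≈ 0.471 mm/yr.

0.471 mm/yr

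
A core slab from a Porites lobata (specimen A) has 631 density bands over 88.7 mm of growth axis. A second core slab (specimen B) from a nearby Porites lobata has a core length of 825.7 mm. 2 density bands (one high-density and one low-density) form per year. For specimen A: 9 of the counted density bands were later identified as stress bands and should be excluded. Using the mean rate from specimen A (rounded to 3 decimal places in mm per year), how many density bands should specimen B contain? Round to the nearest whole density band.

Specimen A: true density band count = 631 − 9 = 622.
Specimen A: 622 density bands at 2 per year is 622 / 2 = 311 years.
A: Mean rate = 88.7 mm / 311 years ≈ 0.285 mm/year.
For B, 825.7 / 0.285 = 2897.19 years; at 2 density bands per year that is 2897.19 × 2 ≈ 5794 density bands.

5794 density bands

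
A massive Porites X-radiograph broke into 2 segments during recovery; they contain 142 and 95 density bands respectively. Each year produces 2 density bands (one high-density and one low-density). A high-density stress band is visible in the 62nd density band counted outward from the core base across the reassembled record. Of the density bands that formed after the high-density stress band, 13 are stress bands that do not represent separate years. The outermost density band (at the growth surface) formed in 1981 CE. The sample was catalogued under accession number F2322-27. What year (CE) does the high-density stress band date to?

Total density bands = 142 + 95 = 237.
Between density band 62 and the growth surface there are 237 − 62 = 175 density bands.
Removing the 13 false density bands leaves 175 − 13 = 162 true density bands beyond the high-density stress band.
162 density bands at 2 per year is 162 / 2 = 81 years.
1981 − 81 = 1900 CE.

1900 CE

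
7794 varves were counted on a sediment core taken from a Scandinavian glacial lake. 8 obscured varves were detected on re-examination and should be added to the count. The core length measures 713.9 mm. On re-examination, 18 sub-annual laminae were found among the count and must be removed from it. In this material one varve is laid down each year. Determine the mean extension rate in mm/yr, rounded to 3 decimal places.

0.092 mm/yr

Adjusted count: 7794 − 18 + 8 = 7784 varves.
Extension rate ≈ 713.9 / 7784 = 0.092 mm/yr.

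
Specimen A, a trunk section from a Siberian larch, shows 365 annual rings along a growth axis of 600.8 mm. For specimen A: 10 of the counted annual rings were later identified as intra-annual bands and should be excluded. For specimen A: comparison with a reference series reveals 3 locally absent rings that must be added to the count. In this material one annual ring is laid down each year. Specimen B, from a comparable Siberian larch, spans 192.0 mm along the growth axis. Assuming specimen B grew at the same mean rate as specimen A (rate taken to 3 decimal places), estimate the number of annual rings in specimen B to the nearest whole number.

114 annual rings

Specimen A: after corrections the count is 365 − 10 + 3 = 358 annual rings.
A: Mean rate = 600.8 mm / 358 years ≈ 1.678 mm per year.
For B, 192.0 / 1.678 = 114.42 years ≈ 114 annual rings.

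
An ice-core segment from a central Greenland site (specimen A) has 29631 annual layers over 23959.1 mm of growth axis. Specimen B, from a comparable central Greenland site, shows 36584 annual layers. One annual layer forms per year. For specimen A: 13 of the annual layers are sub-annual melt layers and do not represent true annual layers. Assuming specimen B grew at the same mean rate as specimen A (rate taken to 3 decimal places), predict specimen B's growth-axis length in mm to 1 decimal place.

29596.5 mm

Specimen A: true annual layer count = 29631 − 13 = 29618.
A: Mean rate = 23959.1 mm / 29618 years ≈ 0.809 mm per year.
For B, 0.809 mm/year × 36584 years = 29596.5 mm.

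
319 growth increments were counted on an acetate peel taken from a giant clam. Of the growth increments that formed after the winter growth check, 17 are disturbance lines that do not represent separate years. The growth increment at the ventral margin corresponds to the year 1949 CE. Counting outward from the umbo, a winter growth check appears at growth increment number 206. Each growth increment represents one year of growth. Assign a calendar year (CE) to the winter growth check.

319 − 206 = 113 growth increments lie beyond the winter growth check toward the ventral margin.
Excluding 17 false growth increments: 113 − 17 = 96.
1949 − 96 = 1853 CE.

1853 CE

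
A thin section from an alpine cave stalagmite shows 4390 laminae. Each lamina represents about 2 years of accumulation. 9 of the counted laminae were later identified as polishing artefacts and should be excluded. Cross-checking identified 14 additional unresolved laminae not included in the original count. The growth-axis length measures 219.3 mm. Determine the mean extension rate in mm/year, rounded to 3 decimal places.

True lamina count = 4390 − 9 + 14 = 4395.
4395 laminae at 2 years each span 4395 × 2 = 8790 years.
Mean rate = 219.3 mm / 8790 years ≈ 0.025 mm/year.

0.025 mm/year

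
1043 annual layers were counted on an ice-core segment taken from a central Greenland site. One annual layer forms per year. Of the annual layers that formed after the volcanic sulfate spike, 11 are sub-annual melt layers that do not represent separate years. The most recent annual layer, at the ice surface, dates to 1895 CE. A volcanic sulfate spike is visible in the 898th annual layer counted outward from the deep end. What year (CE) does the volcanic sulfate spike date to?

1761 CE

The volcanic sulfate spike sits at annual layer 898 from the deep end, so 1043 − 898 = 145 annual layers formed after it.
Excluding 11 false annual layers: 145 − 11 = 134.
The annual layer at the ice surface is 1895 CE, so the volcanic sulfate spike dates to 1895 − 134 = 1761 CE.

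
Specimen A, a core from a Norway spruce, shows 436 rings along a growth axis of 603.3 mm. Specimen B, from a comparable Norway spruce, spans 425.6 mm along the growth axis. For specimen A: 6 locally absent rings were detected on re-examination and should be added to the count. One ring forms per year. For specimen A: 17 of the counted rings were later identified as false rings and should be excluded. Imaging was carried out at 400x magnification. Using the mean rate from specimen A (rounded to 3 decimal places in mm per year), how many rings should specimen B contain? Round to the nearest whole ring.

300 rings

Specimen A: true ring count = 436 − 17 + 6 = 425.
A: Extension rate ≈ 603.3 / 425 = 1.420 mm/yr.
For B, 425.6 / 1.420 = 299.72 years ≈ 300 rings.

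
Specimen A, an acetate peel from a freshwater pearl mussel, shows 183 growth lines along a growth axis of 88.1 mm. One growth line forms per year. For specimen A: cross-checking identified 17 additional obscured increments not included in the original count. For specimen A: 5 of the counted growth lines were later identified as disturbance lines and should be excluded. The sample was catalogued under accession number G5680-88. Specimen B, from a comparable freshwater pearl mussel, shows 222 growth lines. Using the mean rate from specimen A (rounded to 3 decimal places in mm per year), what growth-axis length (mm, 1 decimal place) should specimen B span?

Specimen A: after corrections the count is 183 − 5 + 17 = 195 growth lines.
A: Extension rate ≈ 88.1 / 195 = 0.452 mm/year.
Length of B = 0.452 × 222 = 100.3 mm.

100.3 mm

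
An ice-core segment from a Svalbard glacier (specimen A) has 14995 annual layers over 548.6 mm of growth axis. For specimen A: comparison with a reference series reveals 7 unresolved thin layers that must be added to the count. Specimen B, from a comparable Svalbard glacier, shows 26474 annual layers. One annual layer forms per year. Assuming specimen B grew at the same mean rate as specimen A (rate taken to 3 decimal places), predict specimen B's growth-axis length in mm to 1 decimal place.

Specimen A: after corrections the count is 14995 + 7 = 15002 annual layers.
A: Mean rate = 548.6 mm / 15002 years ≈ 0.037 mm/year.
Length of B = 0.037 × 26474 = 979.5 mm.

979.5 mm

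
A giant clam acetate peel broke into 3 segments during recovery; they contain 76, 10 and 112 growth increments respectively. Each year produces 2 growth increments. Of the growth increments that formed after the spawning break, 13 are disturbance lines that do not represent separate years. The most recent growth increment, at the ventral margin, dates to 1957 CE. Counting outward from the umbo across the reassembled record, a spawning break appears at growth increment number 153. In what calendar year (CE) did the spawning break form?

Total growth increments = 76 + 10 + 112 = 198.
Between growth increment 153 and the ventral margin there are 198 − 153 = 45 growth increments.
Removing the 13 false growth increments leaves 45 − 13 = 32 true growth increments beyond the spawning break.
32 growth increments at 2 per year is 32 / 2 = 16 years.
Counting back 16 years from 1957 CE places the spawning break in 1957 − 16 = 1941 CE.

1941 CE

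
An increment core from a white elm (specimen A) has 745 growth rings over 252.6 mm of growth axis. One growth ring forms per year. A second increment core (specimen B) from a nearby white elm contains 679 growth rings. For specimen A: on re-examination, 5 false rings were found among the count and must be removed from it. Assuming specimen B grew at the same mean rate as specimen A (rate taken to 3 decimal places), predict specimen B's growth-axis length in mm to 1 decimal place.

231.5 mm

Specimen A: correcting the raw count gives 745 − 5 = 740 true growth rings.
A: Extension rate ≈ 252.6 / 740 = 0.341 mm per year.
For B, 0.341 mm/year × 679 years = 231.5 mm.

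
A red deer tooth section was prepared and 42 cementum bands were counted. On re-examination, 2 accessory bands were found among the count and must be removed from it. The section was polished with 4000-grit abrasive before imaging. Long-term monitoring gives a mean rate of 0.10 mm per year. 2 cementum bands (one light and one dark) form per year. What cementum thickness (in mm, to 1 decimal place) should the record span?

2.0 mm

True cementum band count = 42 − 2 = 40.
Dividing by 2 cementum bands per year: 40 / 2 = 20 years.
Predicted length = 0.10 mm/year × 20 years = 2.0 mm.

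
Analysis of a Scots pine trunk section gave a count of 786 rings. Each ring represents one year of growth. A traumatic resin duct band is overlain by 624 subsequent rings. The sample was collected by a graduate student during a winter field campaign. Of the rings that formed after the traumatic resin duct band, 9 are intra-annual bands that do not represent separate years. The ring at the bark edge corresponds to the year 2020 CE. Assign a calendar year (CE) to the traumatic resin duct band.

1405 CE

624 rings post-date the traumatic resin duct band.
Removing the 9 false rings leaves 624 − 9 = 615 true rings beyond the traumatic resin duct band.
2020 − 615 = 1405 CE.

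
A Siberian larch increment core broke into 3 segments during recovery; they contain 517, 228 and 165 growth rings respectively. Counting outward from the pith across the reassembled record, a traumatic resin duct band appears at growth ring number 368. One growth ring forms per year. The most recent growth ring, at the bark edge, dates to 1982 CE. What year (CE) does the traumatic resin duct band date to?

Total growth rings = 517 + 228 + 165 = 910.
The traumatic resin duct band sits at growth ring 368 from the pith, so 910 − 368 = 542 growth rings formed after it.
The growth ring at the bark edge is 1982 CE, so the traumatic resin duct band dates to 1982 − 542 = 1440 CE.

1440 CE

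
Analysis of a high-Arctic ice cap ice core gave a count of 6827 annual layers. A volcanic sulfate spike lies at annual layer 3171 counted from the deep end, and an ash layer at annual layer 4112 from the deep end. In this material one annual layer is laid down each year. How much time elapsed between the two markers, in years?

941 yr

4112 − 3171 = 941 annual layers lie between the two events.
At one annual layer per year, 941 years elapsed between them.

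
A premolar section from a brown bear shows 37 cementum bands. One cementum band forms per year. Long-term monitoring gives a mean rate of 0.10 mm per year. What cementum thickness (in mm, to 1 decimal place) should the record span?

3.7 mm

The record spans 37 years at 0.10 mm per year.
37 years at 0.10 mm/year gives 0.10 × 37 = 3.7 mm.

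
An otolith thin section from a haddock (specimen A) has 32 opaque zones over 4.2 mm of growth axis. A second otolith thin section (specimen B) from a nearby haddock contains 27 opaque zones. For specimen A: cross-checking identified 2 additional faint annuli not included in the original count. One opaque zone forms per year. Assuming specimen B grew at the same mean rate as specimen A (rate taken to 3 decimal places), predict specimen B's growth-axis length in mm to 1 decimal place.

Specimen A: true opaque zone count = 32 + 2 = 34.
A: Extension rate ≈ 4.2 / 34 = 0.124 mm per year.
Length of B = 0.124 × 27 = 3.3 mm.

3.3 mm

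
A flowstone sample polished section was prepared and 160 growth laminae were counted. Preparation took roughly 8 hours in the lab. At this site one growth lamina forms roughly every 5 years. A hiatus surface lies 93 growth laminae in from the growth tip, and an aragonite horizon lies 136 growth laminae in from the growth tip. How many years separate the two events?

The two markers are separated by 136 − 93 = 43 growth laminae.
At 5 years per growth lamina, 43 × 5 = 215 years.

215 years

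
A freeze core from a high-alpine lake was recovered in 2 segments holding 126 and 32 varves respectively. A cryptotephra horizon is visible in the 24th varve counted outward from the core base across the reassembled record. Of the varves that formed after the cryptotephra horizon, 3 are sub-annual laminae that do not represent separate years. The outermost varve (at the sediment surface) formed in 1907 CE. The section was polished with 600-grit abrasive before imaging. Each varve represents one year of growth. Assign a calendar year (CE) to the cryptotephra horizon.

1776 CE

Total varves = 126 + 32 = 158.
The cryptotephra horizon sits at varve 24 from the core base, so 158 − 24 = 134 varves formed after it.
Excluding 3 false varves: 134 − 3 = 131.
1907 − 131 = 1776 CE.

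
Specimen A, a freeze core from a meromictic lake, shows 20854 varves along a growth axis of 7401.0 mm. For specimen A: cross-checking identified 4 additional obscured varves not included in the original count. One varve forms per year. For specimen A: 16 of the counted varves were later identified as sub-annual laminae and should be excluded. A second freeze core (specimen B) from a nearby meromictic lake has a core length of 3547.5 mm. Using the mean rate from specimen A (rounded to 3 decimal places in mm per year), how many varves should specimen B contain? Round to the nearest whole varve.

9993 varves

Specimen A: true varve count = 20854 − 16 + 4 = 20842.
A: 7401.0 mm over 20842 years gives 7401.0 / 20842 ≈ 0.355 mm/year.
Specimen B: 3547.5 mm / 0.355 mm per year = 9992.96 years ≈ 9993 varves.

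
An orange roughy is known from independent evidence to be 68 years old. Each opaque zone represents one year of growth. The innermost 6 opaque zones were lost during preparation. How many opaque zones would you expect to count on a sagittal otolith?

Expected opaque zones over 68 years: 68.
Subtracting the 6 opaque zones not captured gives 68 − 6 = 62 opaque zones in the record.

62 opaque zones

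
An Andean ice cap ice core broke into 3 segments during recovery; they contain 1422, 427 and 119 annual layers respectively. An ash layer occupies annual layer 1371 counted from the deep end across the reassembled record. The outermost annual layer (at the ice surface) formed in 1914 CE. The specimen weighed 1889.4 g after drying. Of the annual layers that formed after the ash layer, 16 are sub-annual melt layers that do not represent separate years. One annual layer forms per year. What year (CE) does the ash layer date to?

Total annual layers = 1422 + 427 + 119 = 1968.
The ash layer sits at annual layer 1371 from the deep end, so 1968 − 1371 = 597 annual layers formed after it.
Excluding 16 false annual layers: 597 − 16 = 581.
The annual layer at the ice surface is 1914 CE, so the ash layer dates to 1914 − 581 = 1333 CE.

1333 CE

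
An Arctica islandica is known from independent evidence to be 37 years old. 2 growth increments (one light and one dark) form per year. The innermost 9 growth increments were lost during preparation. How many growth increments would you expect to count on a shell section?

Expected growth increments: 37 × 2 = 74.
Subtracting the 9 growth increments not captured gives 74 − 9 = 65 growth increments in the record.

65 growth increments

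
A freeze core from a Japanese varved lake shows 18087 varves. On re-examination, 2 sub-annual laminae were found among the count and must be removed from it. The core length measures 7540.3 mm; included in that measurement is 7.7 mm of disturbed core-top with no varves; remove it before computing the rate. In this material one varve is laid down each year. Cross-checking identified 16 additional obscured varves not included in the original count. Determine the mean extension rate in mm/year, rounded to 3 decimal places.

Correcting the raw count gives 18087 − 2 + 16 = 18101 true varves.
Net length = 7540.3 − 7.7 = 7532.6 mm.
Mean rate = 7532.6 mm / 18101 years ≈ 0.416 mm/year.

0.416 mm/year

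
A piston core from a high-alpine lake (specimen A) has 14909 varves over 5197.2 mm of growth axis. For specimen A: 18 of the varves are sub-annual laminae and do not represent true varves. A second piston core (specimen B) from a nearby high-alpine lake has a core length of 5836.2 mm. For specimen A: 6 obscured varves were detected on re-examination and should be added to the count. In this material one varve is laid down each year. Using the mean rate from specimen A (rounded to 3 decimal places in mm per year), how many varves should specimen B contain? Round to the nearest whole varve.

Specimen A: true varve count = 14909 − 18 + 6 = 14897.
A: Mean rate = 5197.2 mm / 14897 years ≈ 0.349 mm/yr.
B spans 5836.2 / 0.349 = 16722.64 years ≈ 16723 varves.

16723 varves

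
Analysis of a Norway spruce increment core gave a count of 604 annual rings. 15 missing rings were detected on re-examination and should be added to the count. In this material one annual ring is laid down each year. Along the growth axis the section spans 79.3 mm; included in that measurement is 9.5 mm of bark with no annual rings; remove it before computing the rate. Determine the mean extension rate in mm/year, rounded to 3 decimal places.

Adjusted count: 604 + 15 = 619 annual rings.
Net length = 79.3 − 9.5 = 69.8 mm.
Extension rate ≈ 69.8 / 619 = 0.113 mm/year.

0.113 mm/year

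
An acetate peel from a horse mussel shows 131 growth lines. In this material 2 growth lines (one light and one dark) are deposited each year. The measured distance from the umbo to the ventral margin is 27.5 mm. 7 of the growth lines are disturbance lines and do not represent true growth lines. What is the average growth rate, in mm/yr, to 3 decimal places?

Correcting the raw count gives 131 − 7 = 124 true growth lines.
With 2 growth lines per year, 124 / 2 = 62 years.
27.5 mm over 62 years gives 27.5 / 62 ≈ 0.444 mm/yr.

0.444 mm/yr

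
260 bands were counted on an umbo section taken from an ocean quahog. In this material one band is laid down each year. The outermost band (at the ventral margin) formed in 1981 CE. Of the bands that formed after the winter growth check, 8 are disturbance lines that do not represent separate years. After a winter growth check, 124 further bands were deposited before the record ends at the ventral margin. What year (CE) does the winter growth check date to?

124 bands formed after the winter growth check.
Removing the 8 false bands leaves 124 − 8 = 116 true bands beyond the winter growth check.
Counting back 116 years from 1981 CE places the winter growth check in 1981 − 116 = 1865 CE.

1865 CE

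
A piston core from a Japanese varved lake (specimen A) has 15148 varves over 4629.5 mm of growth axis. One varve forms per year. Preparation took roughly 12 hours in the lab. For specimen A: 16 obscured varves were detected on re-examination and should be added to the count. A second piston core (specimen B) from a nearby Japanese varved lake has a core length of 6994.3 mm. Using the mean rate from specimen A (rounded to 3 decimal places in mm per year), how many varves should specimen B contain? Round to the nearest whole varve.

Specimen A: adjusted count: 15148 + 16 = 15164 varves.
A: 4629.5 mm over 15164 years gives 4629.5 / 15164 ≈ 0.305 mm/yr.
B spans 6994.3 / 0.305 = 22932.13 years ≈ 22932 varves.

22932 varves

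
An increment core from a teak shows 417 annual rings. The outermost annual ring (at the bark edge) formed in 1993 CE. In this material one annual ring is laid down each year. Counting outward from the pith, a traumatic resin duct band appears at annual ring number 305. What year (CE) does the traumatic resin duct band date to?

Between annual ring 305 and the bark edge there are 417 − 305 = 112 annual rings.
Counting back 112 years from 1993 CE places the traumatic resin duct band in 1993 − 112 = 1881 CE.

1881 CE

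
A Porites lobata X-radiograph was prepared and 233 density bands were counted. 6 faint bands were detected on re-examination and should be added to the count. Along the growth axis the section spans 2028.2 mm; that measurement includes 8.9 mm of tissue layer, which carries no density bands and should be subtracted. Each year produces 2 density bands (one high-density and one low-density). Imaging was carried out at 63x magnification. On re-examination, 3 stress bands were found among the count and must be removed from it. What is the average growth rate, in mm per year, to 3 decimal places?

17.113 mm per year

After corrections the count is 233 − 3 + 6 = 236 density bands.
236 density bands at 2 per year is 236 / 2 = 118 years.
Net length = 2028.2 − 8.9 = 2019.3 mm.
Mean rate = 2019.3 mm / 118 years ≈ 17.113 mm per year.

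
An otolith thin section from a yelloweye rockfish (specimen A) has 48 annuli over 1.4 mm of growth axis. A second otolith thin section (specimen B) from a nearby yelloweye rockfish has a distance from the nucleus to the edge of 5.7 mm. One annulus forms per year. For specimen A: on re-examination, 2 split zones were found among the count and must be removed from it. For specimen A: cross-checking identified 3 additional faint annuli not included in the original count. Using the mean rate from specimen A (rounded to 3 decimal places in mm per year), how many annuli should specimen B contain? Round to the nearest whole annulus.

197 annuli

Specimen A: correcting the raw count gives 48 − 2 + 3 = 49 true annuli.
A: Mean rate = 1.4 mm / 49 years ≈ 0.029 mm/year.
Specimen B: 5.7 mm / 0.029 mm per year = 196.55 years ≈ 197 annuli.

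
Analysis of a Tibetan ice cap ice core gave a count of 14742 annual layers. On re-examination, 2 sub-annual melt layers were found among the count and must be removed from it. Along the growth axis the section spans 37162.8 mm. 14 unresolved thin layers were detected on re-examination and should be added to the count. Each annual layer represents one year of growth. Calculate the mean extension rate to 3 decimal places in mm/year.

2.519 mm/year

True annual layer count = 14742 − 2 + 14 = 14754.
37162.8 mm over 14754 years gives 37162.8 / 14754 ≈ 2.519 mm/year.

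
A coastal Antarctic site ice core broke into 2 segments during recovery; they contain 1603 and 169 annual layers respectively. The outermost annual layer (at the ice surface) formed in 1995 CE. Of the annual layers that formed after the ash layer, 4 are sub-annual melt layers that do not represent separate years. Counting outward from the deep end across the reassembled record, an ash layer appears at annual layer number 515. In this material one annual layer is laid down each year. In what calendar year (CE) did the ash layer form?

742 CE

Total annual layers = 1603 + 169 = 1772.
Between annual layer 515 and the ice surface there are 1772 − 515 = 1257 annual layers.
1257 − 4 false = 1253 true annual layers after the ash layer.
The annual layer at the ice surface is 1995 CE, so the ash layer dates to 1995 − 1253 = 742 CE.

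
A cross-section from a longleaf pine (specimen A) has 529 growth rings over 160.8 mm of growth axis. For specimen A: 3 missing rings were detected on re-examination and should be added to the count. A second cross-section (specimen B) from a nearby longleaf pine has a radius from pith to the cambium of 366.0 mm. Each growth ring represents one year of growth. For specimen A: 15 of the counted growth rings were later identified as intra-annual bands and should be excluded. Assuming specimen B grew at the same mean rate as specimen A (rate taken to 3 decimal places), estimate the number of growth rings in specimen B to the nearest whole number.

1177 growth rings

Specimen A: true growth ring count = 529 − 15 + 3 = 517.
A: Extension rate ≈ 160.8 / 517 = 0.311 mm/year.
Specimen B: 366.0 mm / 0.311 mm per year = 1176.85 years ≈ 1177 growth rings.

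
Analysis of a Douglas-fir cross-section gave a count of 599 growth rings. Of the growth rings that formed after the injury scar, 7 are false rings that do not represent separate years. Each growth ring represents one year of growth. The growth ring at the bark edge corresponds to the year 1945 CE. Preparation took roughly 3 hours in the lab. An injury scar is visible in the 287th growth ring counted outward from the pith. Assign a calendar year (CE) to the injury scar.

599 − 287 = 312 growth rings lie beyond the injury scar toward the bark edge.
312 − 7 false = 305 true growth rings after the injury scar.
1945 − 305 = 1640 CE.

1640 CE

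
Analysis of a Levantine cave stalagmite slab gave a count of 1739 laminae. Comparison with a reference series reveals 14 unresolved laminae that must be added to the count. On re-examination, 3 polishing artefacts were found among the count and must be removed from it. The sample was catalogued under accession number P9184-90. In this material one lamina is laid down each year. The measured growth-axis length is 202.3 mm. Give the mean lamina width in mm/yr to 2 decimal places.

After corrections the count is 1739 − 3 + 14 = 1750 laminae.
Mean rate = 202.3 mm / 1750 years ≈ 0.12 mm/yr.

0.12 mm/yr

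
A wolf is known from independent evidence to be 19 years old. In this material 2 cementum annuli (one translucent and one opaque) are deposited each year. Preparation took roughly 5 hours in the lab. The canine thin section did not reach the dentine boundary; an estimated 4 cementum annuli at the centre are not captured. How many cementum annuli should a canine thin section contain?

With 2 cementum annuli per year, 19 years would produce 19 × 2 = 38 cementum annuli.
Subtracting the 4 cementum annuli not captured gives 38 − 4 = 34 cementum annuli in the record.

34 cementum annuli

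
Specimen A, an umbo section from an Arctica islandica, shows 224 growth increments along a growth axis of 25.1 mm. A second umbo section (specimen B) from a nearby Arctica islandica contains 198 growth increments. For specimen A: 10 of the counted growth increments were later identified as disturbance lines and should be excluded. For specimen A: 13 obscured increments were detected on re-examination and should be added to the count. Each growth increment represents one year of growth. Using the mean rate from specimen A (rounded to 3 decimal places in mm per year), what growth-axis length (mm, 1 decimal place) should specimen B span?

Specimen A: correcting the raw count gives 224 − 10 + 13 = 227 true growth increments.
A: 25.1 mm over 227 years gives 25.1 / 227 ≈ 0.111 mm/yr.
Length of B = 0.111 × 198 = 22.0 mm.

22.0 mm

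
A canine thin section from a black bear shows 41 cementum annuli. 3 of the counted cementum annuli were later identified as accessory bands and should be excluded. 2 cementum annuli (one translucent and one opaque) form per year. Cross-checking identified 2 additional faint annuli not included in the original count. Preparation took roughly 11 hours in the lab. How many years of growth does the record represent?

After corrections the count is 41 − 3 + 2 = 40 cementum annuli.
With 2 cementum annuli per year, 40 / 2 = 20 years.

20 years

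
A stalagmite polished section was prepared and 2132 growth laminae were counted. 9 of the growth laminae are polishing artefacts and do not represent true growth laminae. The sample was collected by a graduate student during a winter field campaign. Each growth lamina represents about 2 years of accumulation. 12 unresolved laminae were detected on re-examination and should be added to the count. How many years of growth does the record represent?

Adjusted count: 2132 − 9 + 12 = 2135 growth laminae.
At 2 years per growth lamina, 2135 × 2 = 4270 years.

4270 years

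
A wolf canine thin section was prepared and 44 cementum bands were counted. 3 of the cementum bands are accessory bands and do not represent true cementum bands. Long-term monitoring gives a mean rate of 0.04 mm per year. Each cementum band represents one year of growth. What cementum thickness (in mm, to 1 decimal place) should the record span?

After corrections the count is 44 − 3 = 41 cementum bands.
Predicted length = 0.04 mm/year × 41 years = 1.6 mm.

1.6 mm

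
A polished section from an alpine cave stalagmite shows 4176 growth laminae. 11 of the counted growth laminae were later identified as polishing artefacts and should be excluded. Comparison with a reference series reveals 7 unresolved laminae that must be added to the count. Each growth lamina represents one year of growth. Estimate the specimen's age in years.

Adjusted count: 4176 − 11 + 7 = 4172 growth laminae.
One growth lamina per year makes the duration 4172 years.

4172 years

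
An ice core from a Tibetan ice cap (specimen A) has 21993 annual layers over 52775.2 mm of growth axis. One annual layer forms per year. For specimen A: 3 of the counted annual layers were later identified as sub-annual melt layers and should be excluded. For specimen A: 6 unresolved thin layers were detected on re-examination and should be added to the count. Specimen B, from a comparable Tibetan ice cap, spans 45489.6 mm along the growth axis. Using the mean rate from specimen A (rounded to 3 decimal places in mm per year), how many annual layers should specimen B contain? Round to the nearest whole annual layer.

Specimen A: correcting the raw count gives 21993 − 3 + 6 = 21996 true annual layers.
A: Extension rate ≈ 52775.2 / 21996 = 2.399 mm per year.
Specimen B: 45489.6 mm / 2.399 mm per year = 18961.90 years ≈ 18962 annual layers.

18962 annual layers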